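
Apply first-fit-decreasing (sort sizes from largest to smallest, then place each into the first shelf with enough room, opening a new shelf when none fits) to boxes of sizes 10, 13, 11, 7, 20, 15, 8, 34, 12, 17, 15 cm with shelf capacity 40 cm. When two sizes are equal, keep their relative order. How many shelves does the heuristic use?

5

Sorted descending: 34, 20, 17, 15, 15, 13, 12, 11, 10, 8, 7.
  34 → shelf 1 (new)  [load 34/40]
  20 → shelf 2 (new)  [load 20/40]
  17 → shelf 2  [load 37/40]
  15 → shelf 3 (new)  [load 15/40]
  15 → shelf 3  [load 30/40]
  13 → shelf 4 (new)  [load 13/40]
  12 → shelf 4  [load 25/40]
  11 → shelf 4  [load 36/40]
  10 → shelf 3  [load 40/40]
  8 → shelf 5 (new)  [load 8/40]
  7 → shelf 5  [load 15/40]
5 shelves opened.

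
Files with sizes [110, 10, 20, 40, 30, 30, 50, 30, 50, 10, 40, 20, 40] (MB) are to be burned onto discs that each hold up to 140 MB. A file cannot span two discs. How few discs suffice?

4

Total = 110 + 50 + 50 + 40 + 40 + 40 + 30 + 30 + 30 + 20 + 20 + 10 + 10 = 480 MB.
Lower bound: ⌈480/140⌉ = 4 discs.
A packing using 4 discs:
  disc 1: 110 + 30 = 140
  disc 2: 50 + 50 + 40 = 140
  disc 3: 40 + 40 + 30 + 30 = 140
  disc 4: 20 + 20 + 10 + 10 = 60
This matches the lower bound, so 4 is optimal.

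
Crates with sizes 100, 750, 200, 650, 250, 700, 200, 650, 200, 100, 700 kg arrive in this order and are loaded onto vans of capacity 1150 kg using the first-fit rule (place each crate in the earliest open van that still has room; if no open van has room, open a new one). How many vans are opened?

5

  100 → van 1 (new)  [load 100/1150]
  750 → van 1  [load 850/1150]
  200 → van 1  [load 1050/1150]
  650 → van 2 (new)  [load 650/1150]
  250 → van 2  [load 900/1150]
  700 → van 3 (new)  [load 700/1150]
  200 → van 2  [load 1100/1150]
  650 → van 4 (new)  [load 650/1150]
  200 → van 3  [load 900/1150]
  100 → van 1  [load 1150/1150]
  700 → van 5 (new)  [load 700/1150]
5 vans opened.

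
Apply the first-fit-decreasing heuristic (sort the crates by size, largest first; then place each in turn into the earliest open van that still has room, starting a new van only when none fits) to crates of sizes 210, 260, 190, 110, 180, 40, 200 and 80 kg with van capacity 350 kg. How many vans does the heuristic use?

Sorted descending: 260, 210, 200, 190, 180, 110, 80, 40.
  260 → van 1 (new)  [load 260/350]
  210 → van 2 (new)  [load 210/350]
  200 → van 3 (new)  [load 200/350]
  190 → van 4 (new)  [load 190/350]
  180 → van 5 (new)  [load 180/350]
  110 → van 2  [load 320/350]
  80 → van 1  [load 340/350]
  40 → van 3  [load 240/350]
5 vans opened.

5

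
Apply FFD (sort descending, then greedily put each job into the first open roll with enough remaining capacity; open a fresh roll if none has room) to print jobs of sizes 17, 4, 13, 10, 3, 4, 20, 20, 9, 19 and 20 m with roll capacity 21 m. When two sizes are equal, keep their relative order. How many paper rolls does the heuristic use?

Sorted descending: 20, 20, 20, 19, 17, 13, 10, 9, 4, 4, 3.
  20 → roll 1 (new)  [load 20/21]
  20 → roll 2 (new)  [load 20/21]
  20 → roll 3 (new)  [load 20/21]
  19 → roll 4 (new)  [load 19/21]
  17 → roll 5 (new)  [load 17/21]
  13 → roll 6 (new)  [load 13/21]
  10 → roll 7 (new)  [load 10/21]
  9 → roll 7  [load 19/21]
  4 → roll 5  [load 21/21]
  4 → roll 6  [load 17/21]
  3 → roll 6  [load 20/21]
7 paper rolls opened.

7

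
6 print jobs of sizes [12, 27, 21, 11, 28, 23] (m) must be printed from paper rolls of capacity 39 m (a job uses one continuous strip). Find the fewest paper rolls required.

Total = 28 + 27 + 23 + 21 + 12 + 11 = 122 m.
Lower bound: ⌈122/39⌉ = 4 paper rolls.
A packing using 4 paper rolls:
  roll 1: 28 + 11 = 39
  roll 2: 27 + 12 = 39
  roll 3: 23 = 23
  roll 4: 21 = 21
This matches the lower bound, so 4 is optimal.

4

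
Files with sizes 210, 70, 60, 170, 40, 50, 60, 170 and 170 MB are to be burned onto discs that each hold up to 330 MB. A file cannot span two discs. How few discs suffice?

Total = 210 + 170 + 170 + 170 + 70 + 60 + 60 + 50 + 40 = 1000 MB.
Lower bound: ⌈1000/330⌉ = 4 discs.
A packing using 4 discs:
  disc 1: 210 + 70 + 50 = 330
  disc 2: 170 + 60 + 60 + 40 = 330
  disc 3: 170 = 170
  disc 4: 170 = 170
This matches the lower bound, so 4 is optimal.

4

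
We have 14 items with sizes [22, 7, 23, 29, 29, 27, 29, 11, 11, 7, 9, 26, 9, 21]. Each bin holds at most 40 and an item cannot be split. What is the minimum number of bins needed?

8

Total = 29 + 29 + 29 + 27 + 26 + 23 + 22 + 21 + 11 + 11 + 9 + 9 + 7 + 7 = 260.
Lower bound: ⌈260/40⌉ = 7 bins.
Also, 8 items each exceed 20, and no two of those can share a bin, so at least 8 bins are needed.
A packing using 8 bins:
  bin 1: 29 + 11 = 40
  bin 2: 29 + 11 = 40
  bin 3: 29 + 9 = 38
  bin 4: 27 + 9 = 36
  bin 5: 26 + 7 + 7 = 40
  bin 6: 23 = 23
  bin 7: 22 = 22
  bin 8: 21 = 21
This matches the lower bound, so 8 is optimal.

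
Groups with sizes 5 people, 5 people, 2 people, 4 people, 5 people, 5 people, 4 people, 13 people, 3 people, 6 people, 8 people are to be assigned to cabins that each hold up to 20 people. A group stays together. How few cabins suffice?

Total = 13 + 8 + 6 + 5 + 5 + 5 + 5 + 4 + 4 + 3 + 2 = 60 people.
Lower bound: ⌈60/20⌉ = 3 cabins.
A packing using 3 cabins:
  cabin 1: 13 + 4 + 3 = 20
  cabin 2: 8 + 6 + 4 + 2 = 20
  cabin 3: 5 + 5 + 5 + 5 = 20
This matches the lower bound, so 3 is optimal.

3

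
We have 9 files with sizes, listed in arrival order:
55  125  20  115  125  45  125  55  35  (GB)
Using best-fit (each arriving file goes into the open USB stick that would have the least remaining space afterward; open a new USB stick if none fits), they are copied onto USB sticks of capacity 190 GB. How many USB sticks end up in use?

4

  55 → USB stick 1 (new)  [load 55/190]
  125 → USB stick 1  [load 180/190]
  20 → USB stick 2 (new)  [load 20/190]
  115 → USB stick 2  [load 135/190]
  125 → USB stick 3 (new)  [load 125/190]
  45 → USB stick 2  [load 180/190]
  125 → USB stick 4 (new)  [load 125/190]
  55 → USB stick 3  [load 180/190]
  35 → USB stick 4  [load 160/190]
4 USB sticks opened.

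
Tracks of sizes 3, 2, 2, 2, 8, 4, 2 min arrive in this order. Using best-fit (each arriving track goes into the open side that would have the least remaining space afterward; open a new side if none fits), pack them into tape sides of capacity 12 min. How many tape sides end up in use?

  3 → side 1 (new)  [load 3/12]
  2 → side 1  [load 5/12]
  2 → side 1  [load 7/12]
  2 → side 1  [load 9/12]
  8 → side 2 (new)  [load 8/12]
  4 → side 2  [load 12/12]
  2 → side 1  [load 11/12]
2 tape sides opened.

2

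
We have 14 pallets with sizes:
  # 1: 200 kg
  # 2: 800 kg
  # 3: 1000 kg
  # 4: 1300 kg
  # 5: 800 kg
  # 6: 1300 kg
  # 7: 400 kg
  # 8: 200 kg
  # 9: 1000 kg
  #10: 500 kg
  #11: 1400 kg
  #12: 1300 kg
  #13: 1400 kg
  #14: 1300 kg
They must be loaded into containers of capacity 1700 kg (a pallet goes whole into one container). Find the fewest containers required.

Total = 1400 + 1400 + 1300 + 1300 + 1300 + 1300 + 1000 + 1000 + 800 + 800 + 500 + 400 + 200 + 200 = 12900 kg.
Lower bound: ⌈12900/1700⌉ = 8 containers.
A packing using 9 containers:
  container 1: 1400 + 200 = 1600
  container 2: 1400 + 200 = 1600
  container 3: 1300 + 400 = 1700
  container 4: 1300 = 1300
  container 5: 1300 = 1300
  container 6: 1300 = 1300
  container 7: 1000 + 500 = 1500
  container 8: 1000 = 1000
  container 9: 800 + 800 = 1600
No arrangement into 8 containers stays within capacity, so 9 is optimal.

9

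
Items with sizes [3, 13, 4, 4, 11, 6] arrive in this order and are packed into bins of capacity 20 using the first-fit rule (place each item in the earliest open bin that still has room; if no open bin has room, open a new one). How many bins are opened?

3

  3 → bin 1 (new)  [load 3/20]
  13 → bin 1  [load 16/20]
  4 → bin 1  [load 20/20]
  4 → bin 2 (new)  [load 4/20]
  11 → bin 2  [load 15/20]
  6 → bin 3 (new)  [load 6/20]
3 bins opened.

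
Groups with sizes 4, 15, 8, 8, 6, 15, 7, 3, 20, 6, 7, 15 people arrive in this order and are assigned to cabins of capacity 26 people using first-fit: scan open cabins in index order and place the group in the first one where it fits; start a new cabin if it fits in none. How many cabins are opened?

  4 → cabin 1 (new)  [load 4/26]
  15 → cabin 1  [load 19/26]
  8 → cabin 2 (new)  [load 8/26]
  8 → cabin 2  [load 16/26]
  6 → cabin 1  [load 25/26]
  15 → cabin 3 (new)  [load 15/26]
  7 → cabin 2  [load 23/26]
  3 → cabin 2  [load 26/26]
  20 → cabin 4 (new)  [load 20/26]
  6 → cabin 3  [load 21/26]
  7 → cabin 5 (new)  [load 7/26]
  15 → cabin 5  [load 22/26]
5 cabins opened.

5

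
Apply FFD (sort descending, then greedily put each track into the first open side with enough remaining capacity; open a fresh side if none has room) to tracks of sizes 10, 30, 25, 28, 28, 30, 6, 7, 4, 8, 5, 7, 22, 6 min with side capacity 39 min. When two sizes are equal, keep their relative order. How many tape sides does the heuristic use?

6

Sorted descending: 30, 30, 28, 28, 25, 22, 10, 8, 7, 7, 6, 6, 5, 4.
  30 → side 1 (new)  [load 30/39]
  30 → side 2 (new)  [load 30/39]
  28 → side 3 (new)  [load 28/39]
  28 → side 4 (new)  [load 28/39]
  25 → side 5 (new)  [load 25/39]
  22 → side 6 (new)  [load 22/39]
  10 → side 3  [load 38/39]
  8 → side 1  [load 38/39]
  7 → side 2  [load 37/39]
  7 → side 4  [load 35/39]
  6 → side 5  [load 31/39]
  6 → side 5  [load 37/39]
  5 → side 6  [load 27/39]
  4 → side 4  [load 39/39]
6 tape sides opened.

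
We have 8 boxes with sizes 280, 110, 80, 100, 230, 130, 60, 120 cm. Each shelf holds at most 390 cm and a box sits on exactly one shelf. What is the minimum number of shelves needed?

3

Total = 280 + 230 + 130 + 120 + 110 + 100 + 80 + 60 = 1110 cm.
Lower bound: ⌈1110/390⌉ = 3 shelves.
A packing using 3 shelves:
  shelf 1: 280 + 110 = 390
  shelf 2: 230 + 130 = 360
  shelf 3: 120 + 100 + 80 + 60 = 360
This matches the lower bound, so 3 is optimal.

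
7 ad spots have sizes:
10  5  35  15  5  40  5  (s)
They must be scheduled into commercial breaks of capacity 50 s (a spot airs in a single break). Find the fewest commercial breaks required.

Total = 40 + 35 + 15 + 10 + 5 + 5 + 5 = 115 s.
Lower bound: ⌈115/50⌉ = 3 commercial breaks.
A packing using 3 commercial breaks:
  break 1: 40 + 10 = 50
  break 2: 35 + 15 = 50
  break 3: 5 + 5 + 5 = 15
This matches the lower bound, so 3 is optimal.

3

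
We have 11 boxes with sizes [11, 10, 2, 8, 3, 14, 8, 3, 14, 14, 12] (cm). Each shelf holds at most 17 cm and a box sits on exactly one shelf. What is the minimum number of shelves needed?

Total = 14 + 14 + 14 + 12 + 11 + 10 + 8 + 8 + 3 + 3 + 2 = 99 cm.
Lower bound: ⌈99/17⌉ = 6 shelves.
A packing using 7 shelves:
  shelf 1: 14 + 3 = 17
  shelf 2: 14 + 3 = 17
  shelf 3: 14 + 2 = 16
  shelf 4: 12 = 12
  shelf 5: 11 = 11
  shelf 6: 10 = 10
  shelf 7: 8 + 8 = 16
No arrangement into 6 shelves stays within capacity, so 7 is optimal.

7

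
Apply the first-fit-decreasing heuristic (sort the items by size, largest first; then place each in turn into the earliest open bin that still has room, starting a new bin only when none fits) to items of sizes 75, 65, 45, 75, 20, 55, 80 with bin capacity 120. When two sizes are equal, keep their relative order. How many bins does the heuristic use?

4

Sorted descending: 80, 75, 75, 65, 55, 45, 20.
  80 → bin 1 (new)  [load 80/120]
  75 → bin 2 (new)  [load 75/120]
  75 → bin 3 (new)  [load 75/120]
  65 → bin 4 (new)  [load 65/120]
  55 → bin 4  [load 120/120]
  45 → bin 2  [load 120/120]
  20 → bin 1  [load 100/120]
4 bins opened.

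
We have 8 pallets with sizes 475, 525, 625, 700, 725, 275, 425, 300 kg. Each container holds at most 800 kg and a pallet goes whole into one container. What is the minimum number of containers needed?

Total = 725 + 700 + 625 + 525 + 475 + 425 + 300 + 275 = 4050 kg.
Lower bound: ⌈4050/800⌉ = 6 containers.
A packing using 6 containers:
  container 1: 725 = 725
  container 2: 700 = 700
  container 3: 625 = 625
  container 4: 525 + 275 = 800
  container 5: 475 + 300 = 775
  container 6: 425 = 425
This matches the lower bound, so 6 is optimal.

6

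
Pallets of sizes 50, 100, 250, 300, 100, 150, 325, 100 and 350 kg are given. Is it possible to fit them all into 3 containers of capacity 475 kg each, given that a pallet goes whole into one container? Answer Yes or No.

No

Total = 1725 kg; ⌈1725/475⌉ = 4.
At least 4 containers are required, but only 3 are allowed.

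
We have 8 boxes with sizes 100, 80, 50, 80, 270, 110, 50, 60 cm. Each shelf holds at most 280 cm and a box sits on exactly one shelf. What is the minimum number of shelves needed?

Total = 270 + 110 + 100 + 80 + 80 + 60 + 50 + 50 = 800 cm.
Lower bound: ⌈800/280⌉ = 3 shelves.
A packing using 3 shelves:
  shelf 1: 270 = 270
  shelf 2: 110 + 100 + 60 = 270
  shelf 3: 80 + 80 + 50 + 50 = 260
This matches the lower bound, so 3 is optimal.

3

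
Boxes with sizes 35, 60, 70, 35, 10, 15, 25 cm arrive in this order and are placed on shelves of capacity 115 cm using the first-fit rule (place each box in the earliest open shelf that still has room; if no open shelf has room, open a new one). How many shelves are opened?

3

  35 → shelf 1 (new)  [load 35/115]
  60 → shelf 1  [load 95/115]
  70 → shelf 2 (new)  [load 70/115]
  35 → shelf 2  [load 105/115]
  10 → shelf 1  [load 105/115]
  15 → shelf 3 (new)  [load 15/115]
  25 → shelf 3  [load 40/115]
3 shelves opened.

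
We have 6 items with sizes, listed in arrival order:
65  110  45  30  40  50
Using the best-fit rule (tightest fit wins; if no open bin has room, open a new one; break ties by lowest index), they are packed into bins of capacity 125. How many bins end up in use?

  65 → bin 1 (new)  [load 65/125]
  110 → bin 2 (new)  [load 110/125]
  45 → bin 1  [load 110/125]
  30 → bin 3 (new)  [load 30/125]
  40 → bin 3  [load 70/125]
  50 → bin 3  [load 120/125]
3 bins opened.

3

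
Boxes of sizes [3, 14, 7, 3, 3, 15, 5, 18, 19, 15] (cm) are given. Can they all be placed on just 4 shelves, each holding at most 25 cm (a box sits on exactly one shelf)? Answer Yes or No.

Total = 102 cm; ⌈102/25⌉ = 5.
At least 5 shelves are required, but only 4 are allowed.

No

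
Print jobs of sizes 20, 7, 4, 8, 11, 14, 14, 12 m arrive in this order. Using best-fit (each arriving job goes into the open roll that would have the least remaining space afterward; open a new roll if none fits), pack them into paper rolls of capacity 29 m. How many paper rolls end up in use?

4

  20 → roll 1 (new)  [load 20/29]
  7 → roll 1  [load 27/29]
  4 → roll 2 (new)  [load 4/29]
  8 → roll 2  [load 12/29]
  11 → roll 2  [load 23/29]
  14 → roll 3 (new)  [load 14/29]
  14 → roll 3  [load 28/29]
  12 → roll 4 (new)  [load 12/29]
4 paper rolls opened.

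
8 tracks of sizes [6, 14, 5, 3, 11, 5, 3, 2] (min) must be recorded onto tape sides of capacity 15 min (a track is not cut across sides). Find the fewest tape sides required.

Total = 14 + 11 + 6 + 5 + 5 + 3 + 3 + 2 = 49 min.
Lower bound: ⌈49/15⌉ = 4 tape sides.
A packing using 4 tape sides:
  side 1: 14 = 14
  side 2: 11 + 3 = 14
  side 3: 6 + 5 + 3 = 14
  side 4: 5 + 2 = 7
This matches the lower bound, so 4 is optimal.

4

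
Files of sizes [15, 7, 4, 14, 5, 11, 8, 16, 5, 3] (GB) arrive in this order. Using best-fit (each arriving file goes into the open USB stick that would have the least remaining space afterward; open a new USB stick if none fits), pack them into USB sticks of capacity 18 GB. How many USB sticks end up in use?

6

  15 → USB stick 1 (new)  [load 15/18]
  7 → USB stick 2 (new)  [load 7/18]
  4 → USB stick 2  [load 11/18]
  14 → USB stick 3 (new)  [load 14/18]
  5 → USB stick 2  [load 16/18]
  11 → USB stick 4 (new)  [load 11/18]
  8 → USB stick 5 (new)  [load 8/18]
  16 → USB stick 6 (new)  [load 16/18]
  5 → USB stick 4  [load 16/18]
  3 → USB stick 1  [load 18/18]
6 USB sticks opened.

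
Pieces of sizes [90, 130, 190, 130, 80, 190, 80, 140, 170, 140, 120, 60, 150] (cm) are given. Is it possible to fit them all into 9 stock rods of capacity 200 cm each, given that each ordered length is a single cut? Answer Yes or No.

No

Total = 1670 cm; ⌈1670/200⌉ = 9.
The bound of 9 does not rule out 9, but exhaustive search shows no assignment into 9 stock rods of capacity 200 cm exists — the minimum is 10.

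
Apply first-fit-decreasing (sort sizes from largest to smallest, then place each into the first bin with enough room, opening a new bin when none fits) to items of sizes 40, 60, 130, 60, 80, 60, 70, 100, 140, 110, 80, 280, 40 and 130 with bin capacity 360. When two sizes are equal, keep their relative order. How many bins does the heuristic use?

4

Sorted descending: 280, 140, 130, 130, 110, 100, 80, 80, 70, 60, 60, 60, 40, 40.
  280 → bin 1 (new)  [load 280/360]
  140 → bin 2 (new)  [load 140/360]
  130 → bin 2  [load 270/360]
  130 → bin 3 (new)  [load 130/360]
  110 → bin 3  [load 240/360]
  100 → bin 3  [load 340/360]
  80 → bin 1  [load 360/360]
  80 → bin 2  [load 350/360]
  70 → bin 4 (new)  [load 70/360]
  60 → bin 4  [load 130/360]
  60 → bin 4  [load 190/360]
  60 → bin 4  [load 250/360]
  40 → bin 4  [load 290/360]
  40 → bin 4  [load 330/360]
4 bins opened.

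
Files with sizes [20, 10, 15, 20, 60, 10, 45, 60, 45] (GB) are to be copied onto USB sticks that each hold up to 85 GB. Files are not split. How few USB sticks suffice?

4

Total = 60 + 60 + 45 + 45 + 20 + 20 + 15 + 10 + 10 = 285 GB.
Lower bound: ⌈285/85⌉ = 4 USB sticks.
A packing using 4 USB sticks:
  USB stick 1: 60 + 20 = 80
  USB stick 2: 60 + 20 = 80
  USB stick 3: 45 + 15 + 10 + 10 = 80
  USB stick 4: 45 = 45
This matches the lower bound, so 4 is optimal.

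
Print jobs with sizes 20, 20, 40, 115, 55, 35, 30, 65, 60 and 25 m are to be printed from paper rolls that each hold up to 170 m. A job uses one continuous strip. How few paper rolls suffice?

3

Total = 115 + 65 + 60 + 55 + 40 + 35 + 30 + 25 + 20 + 20 = 465 m.
Lower bound: ⌈465/170⌉ = 3 paper rolls.
A packing using 3 paper rolls:
  roll 1: 115 + 55 = 170
  roll 2: 65 + 60 + 40 = 165
  roll 3: 35 + 30 + 25 + 20 + 20 = 130
This matches the lower bound, so 3 is optimal.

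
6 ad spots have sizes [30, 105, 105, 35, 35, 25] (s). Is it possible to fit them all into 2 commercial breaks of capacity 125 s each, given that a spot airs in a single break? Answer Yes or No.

Total = 335 s; ⌈335/125⌉ = 3.
At least 3 commercial breaks are required, but only 2 are allowed.

No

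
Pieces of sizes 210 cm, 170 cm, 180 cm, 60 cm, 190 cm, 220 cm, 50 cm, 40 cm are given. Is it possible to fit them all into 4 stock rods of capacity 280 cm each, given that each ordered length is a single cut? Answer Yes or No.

No

Total = 1120 cm; ⌈1120/280⌉ = 4.
5 pieces each exceed half the capacity and cannot share a stock rod, forcing at least 5 stock rods.
At least 5 stock rods are required, but only 4 are allowed.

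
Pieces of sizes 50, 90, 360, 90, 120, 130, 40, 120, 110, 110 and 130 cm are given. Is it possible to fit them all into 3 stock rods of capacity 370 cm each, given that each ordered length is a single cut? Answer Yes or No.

Total = 1350 cm; ⌈1350/370⌉ = 4.
At least 4 stock rods are required, but only 3 are allowed.

No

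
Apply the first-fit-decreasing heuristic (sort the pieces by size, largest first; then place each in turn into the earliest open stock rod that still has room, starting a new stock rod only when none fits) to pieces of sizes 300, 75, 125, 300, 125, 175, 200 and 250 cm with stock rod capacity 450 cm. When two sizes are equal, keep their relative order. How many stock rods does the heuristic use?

4

Sorted descending: 300, 300, 250, 200, 175, 125, 125, 75.
  300 → stock rod 1 (new)  [load 300/450]
  300 → stock rod 2 (new)  [load 300/450]
  250 → stock rod 3 (new)  [load 250/450]
  200 → stock rod 3  [load 450/450]
  175 → stock rod 4 (new)  [load 175/450]
  125 → stock rod 1  [load 425/450]
  125 → stock rod 2  [load 425/450]
  75 → stock rod 4  [load 250/450]
4 stock rods opened.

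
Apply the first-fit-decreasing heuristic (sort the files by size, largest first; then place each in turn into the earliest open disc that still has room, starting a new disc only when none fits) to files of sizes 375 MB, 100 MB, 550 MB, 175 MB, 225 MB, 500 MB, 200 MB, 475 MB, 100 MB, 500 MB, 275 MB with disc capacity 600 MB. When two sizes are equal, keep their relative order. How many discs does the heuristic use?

7

Sorted descending: 550, 500, 500, 475, 375, 275, 225, 200, 175, 100, 100.
  550 → disc 1 (new)  [load 550/600]
  500 → disc 2 (new)  [load 500/600]
  500 → disc 3 (new)  [load 500/600]
  475 → disc 4 (new)  [load 475/600]
  375 → disc 5 (new)  [load 375/600]
  275 → disc 6 (new)  [load 275/600]
  225 → disc 5  [load 600/600]
  200 → disc 6  [load 475/600]
  175 → disc 7 (new)  [load 175/600]
  100 → disc 2  [load 600/600]
  100 → disc 3  [load 600/600]
7 discs opened.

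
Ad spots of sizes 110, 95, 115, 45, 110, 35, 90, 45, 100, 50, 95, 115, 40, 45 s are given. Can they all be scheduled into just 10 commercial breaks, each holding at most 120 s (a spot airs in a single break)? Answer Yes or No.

Total = 1090 s; ⌈1090/120⌉ = 10.
The bound of 10 does not rule out 10, but exhaustive search shows no assignment into 10 commercial breaks of capacity 120 s exists — the minimum is 11.

No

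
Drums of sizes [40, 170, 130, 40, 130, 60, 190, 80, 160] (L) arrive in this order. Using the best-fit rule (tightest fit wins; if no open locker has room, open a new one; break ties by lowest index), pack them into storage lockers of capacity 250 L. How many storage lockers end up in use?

  40 → locker 1 (new)  [load 40/250]
  170 → locker 1  [load 210/250]
  130 → locker 2 (new)  [load 130/250]
  40 → locker 1  [load 250/250]
  130 → locker 3 (new)  [load 130/250]
  60 → locker 2  [load 190/250]
  190 → locker 4 (new)  [load 190/250]
  80 → locker 3  [load 210/250]
  160 → locker 5 (new)  [load 160/250]
5 storage lockers opened.

5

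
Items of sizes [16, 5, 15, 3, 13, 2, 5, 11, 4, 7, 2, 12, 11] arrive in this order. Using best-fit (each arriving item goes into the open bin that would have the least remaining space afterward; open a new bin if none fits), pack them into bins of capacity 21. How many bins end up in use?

  16 → bin 1 (new)  [load 16/21]
  5 → bin 1  [load 21/21]
  15 → bin 2 (new)  [load 15/21]
  3 → bin 2  [load 18/21]
  13 → bin 3 (new)  [load 13/21]
  2 → bin 2  [load 20/21]
  5 → bin 3  [load 18/21]
  11 → bin 4 (new)  [load 11/21]
  4 → bin 4  [load 15/21]
  7 → bin 5 (new)  [load 7/21]
  2 → bin 3  [load 20/21]
  12 → bin 5  [load 19/21]
  11 → bin 6 (new)  [load 11/21]
6 bins opened.

6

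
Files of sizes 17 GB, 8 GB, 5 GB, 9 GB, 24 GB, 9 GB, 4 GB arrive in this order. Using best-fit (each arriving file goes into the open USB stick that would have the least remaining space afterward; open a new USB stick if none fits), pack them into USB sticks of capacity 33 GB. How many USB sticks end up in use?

  17 → USB stick 1 (new)  [load 17/33]
  8 → USB stick 1  [load 25/33]
  5 → USB stick 1  [load 30/33]
  9 → USB stick 2 (new)  [load 9/33]
  24 → USB stick 2  [load 33/33]
  9 → USB stick 3 (new)  [load 9/33]
  4 → USB stick 3  [load 13/33]
3 USB sticks opened.

3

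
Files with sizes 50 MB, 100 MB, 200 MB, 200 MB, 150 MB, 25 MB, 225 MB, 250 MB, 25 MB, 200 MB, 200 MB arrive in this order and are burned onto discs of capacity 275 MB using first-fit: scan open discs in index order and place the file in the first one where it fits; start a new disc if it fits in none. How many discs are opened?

  50 → disc 1 (new)  [load 50/275]
  100 → disc 1  [load 150/275]
  200 → disc 2 (new)  [load 200/275]
  200 → disc 3 (new)  [load 200/275]
  150 → disc 4 (new)  [load 150/275]
  25 → disc 1  [load 175/275]
  225 → disc 5 (new)  [load 225/275]
  250 → disc 6 (new)  [load 250/275]
  25 → disc 1  [load 200/275]
  200 → disc 7 (new)  [load 200/275]
  200 → disc 8 (new)  [load 200/275]
8 discs opened.

8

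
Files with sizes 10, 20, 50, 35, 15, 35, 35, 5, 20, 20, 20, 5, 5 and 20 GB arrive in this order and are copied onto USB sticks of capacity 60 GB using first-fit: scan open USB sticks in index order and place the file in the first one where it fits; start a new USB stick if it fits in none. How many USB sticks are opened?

6

  10 → USB stick 1 (new)  [load 10/60]
  20 → USB stick 1  [load 30/60]
  50 → USB stick 2 (new)  [load 50/60]
  35 → USB stick 3 (new)  [load 35/60]
  15 → USB stick 1  [load 45/60]
  35 → USB stick 4 (new)  [load 35/60]
  35 → USB stick 5 (new)  [load 35/60]
  5 → USB stick 1  [load 50/60]
  20 → USB stick 3  [load 55/60]
  20 → USB stick 4  [load 55/60]
  20 → USB stick 5  [load 55/60]
  5 → USB stick 1  [load 55/60]
  5 → USB stick 1  [load 60/60]
  20 → USB stick 6 (new)  [load 20/60]
6 USB sticks opened.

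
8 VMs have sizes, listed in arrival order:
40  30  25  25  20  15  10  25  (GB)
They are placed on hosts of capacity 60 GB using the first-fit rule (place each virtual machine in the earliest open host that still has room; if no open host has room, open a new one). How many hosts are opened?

  40 → host 1 (new)  [load 40/60]
  30 → host 2 (new)  [load 30/60]
  25 → host 2  [load 55/60]
  25 → host 3 (new)  [load 25/60]
  20 → host 1  [load 60/60]
  15 → host 3  [load 40/60]
  10 → host 3  [load 50/60]
  25 → host 4 (new)  [load 25/60]
4 hosts opened.

4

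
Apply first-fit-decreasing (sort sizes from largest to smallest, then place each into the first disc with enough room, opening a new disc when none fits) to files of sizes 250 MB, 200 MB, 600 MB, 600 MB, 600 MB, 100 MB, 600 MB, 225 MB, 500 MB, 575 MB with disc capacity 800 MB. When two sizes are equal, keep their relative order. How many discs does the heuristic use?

Sorted descending: 600, 600, 600, 600, 575, 500, 250, 225, 200, 100.
  600 → disc 1 (new)  [load 600/800]
  600 → disc 2 (new)  [load 600/800]
  600 → disc 3 (new)  [load 600/800]
  600 → disc 4 (new)  [load 600/800]
  575 → disc 5 (new)  [load 575/800]
  500 → disc 6 (new)  [load 500/800]
  250 → disc 6  [load 750/800]
  225 → disc 5  [load 800/800]
  200 → disc 1  [load 800/800]
  100 → disc 2  [load 700/800]
6 discs opened.

6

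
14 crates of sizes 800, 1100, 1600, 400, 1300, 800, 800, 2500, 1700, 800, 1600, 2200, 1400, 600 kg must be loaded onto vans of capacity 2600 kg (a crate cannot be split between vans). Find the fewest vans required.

Total = 2500 + 2200 + 1700 + 1600 + 1600 + 1400 + 1300 + 1100 + 800 + 800 + 800 + 800 + 600 + 400 = 17600 kg.
Lower bound: ⌈17600/2600⌉ = 7 vans.
A packing using 8 vans:
  van 1: 2500 = 2500
  van 2: 2200 + 400 = 2600
  van 3: 1700 + 800 = 2500
  van 4: 1600 + 800 = 2400
  van 5: 1600 + 800 = 2400
  van 6: 1400 + 1100 = 2500
  van 7: 1300 + 800 = 2100
  van 8: 600 = 600
No arrangement into 7 vans stays within capacity, so 8 is optimal.

8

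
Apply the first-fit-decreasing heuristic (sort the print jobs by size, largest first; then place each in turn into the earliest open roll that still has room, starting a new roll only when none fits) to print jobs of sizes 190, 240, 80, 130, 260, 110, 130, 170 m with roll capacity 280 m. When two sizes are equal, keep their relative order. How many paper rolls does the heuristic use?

5

Sorted descending: 260, 240, 190, 170, 130, 130, 110, 80.
  260 → roll 1 (new)  [load 260/280]
  240 → roll 2 (new)  [load 240/280]
  190 → roll 3 (new)  [load 190/280]
  170 → roll 4 (new)  [load 170/280]
  130 → roll 5 (new)  [load 130/280]
  130 → roll 5  [load 260/280]
  110 → roll 4  [load 280/280]
  80 → roll 3  [load 270/280]
5 paper rolls opened.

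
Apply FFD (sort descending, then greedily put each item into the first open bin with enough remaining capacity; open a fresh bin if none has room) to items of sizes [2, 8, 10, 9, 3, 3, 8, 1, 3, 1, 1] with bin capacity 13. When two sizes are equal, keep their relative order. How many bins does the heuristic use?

Sorted descending: 10, 9, 8, 8, 3, 3, 3, 2, 1, 1, 1.
  10 → bin 1 (new)  [load 10/13]
  9 → bin 2 (new)  [load 9/13]
  8 → bin 3 (new)  [load 8/13]
  8 → bin 4 (new)  [load 8/13]
  3 → bin 1  [load 13/13]
  3 → bin 2  [load 12/13]
  3 → bin 3  [load 11/13]
  2 → bin 3  [load 13/13]
  1 → bin 2  [load 13/13]
  1 → bin 4  [load 9/13]
  1 → bin 4  [load 10/13]
4 bins opened.

4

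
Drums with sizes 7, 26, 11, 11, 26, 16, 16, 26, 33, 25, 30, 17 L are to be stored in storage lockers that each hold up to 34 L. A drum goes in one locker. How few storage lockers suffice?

Total = 33 + 30 + 26 + 26 + 26 + 25 + 17 + 16 + 16 + 11 + 11 + 7 = 244 L.
Lower bound: ⌈244/34⌉ = 8 storage lockers.
A packing using 9 storage lockers:
  locker 1: 33 = 33
  locker 2: 30 = 30
  locker 3: 26 + 7 = 33
  locker 4: 26 = 26
  locker 5: 26 = 26
  locker 6: 25 = 25
  locker 7: 17 + 16 = 33
  locker 8: 16 + 11 = 27
  locker 9: 11 = 11
No arrangement into 8 storage lockers stays within capacity, so 9 is optimal.

9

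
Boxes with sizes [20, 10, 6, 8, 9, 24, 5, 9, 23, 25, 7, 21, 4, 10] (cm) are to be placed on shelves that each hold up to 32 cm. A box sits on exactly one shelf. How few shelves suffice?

6

Total = 25 + 24 + 23 + 21 + 20 + 10 + 10 + 9 + 9 + 8 + 7 + 6 + 5 + 4 = 181 cm.
Lower bound: ⌈181/32⌉ = 6 shelves.
A packing using 6 shelves:
  shelf 1: 25 + 7 = 32
  shelf 2: 24 + 8 = 32
  shelf 3: 23 + 9 = 32
  shelf 4: 21 + 10 = 31
  shelf 5: 20 + 10 = 30
  shelf 6: 9 + 6 + 5 + 4 = 24
This matches the lower bound, so 6 is optimal.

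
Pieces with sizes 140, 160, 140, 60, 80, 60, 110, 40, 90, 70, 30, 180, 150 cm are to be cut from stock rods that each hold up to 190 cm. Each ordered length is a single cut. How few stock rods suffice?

Total = 180 + 160 + 150 + 140 + 140 + 110 + 90 + 80 + 70 + 60 + 60 + 40 + 30 = 1310 cm.
Lower bound: ⌈1310/190⌉ = 7 stock rods.
A packing using 8 stock rods:
  stock rod 1: 180 = 180
  stock rod 2: 160 + 30 = 190
  stock rod 3: 150 + 40 = 190
  stock rod 4: 140 = 140
  stock rod 5: 140 = 140
  stock rod 6: 110 + 80 = 190
  stock rod 7: 90 + 70 = 160
  stock rod 8: 60 + 60 = 120
No arrangement into 7 stock rods stays within capacity, so 8 is optimal.

8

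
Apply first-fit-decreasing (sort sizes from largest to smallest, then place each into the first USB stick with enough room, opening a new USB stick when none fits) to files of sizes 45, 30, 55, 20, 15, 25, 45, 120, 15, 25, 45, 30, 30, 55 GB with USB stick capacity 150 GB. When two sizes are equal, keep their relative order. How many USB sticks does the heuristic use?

4

Sorted descending: 120, 55, 55, 45, 45, 45, 30, 30, 30, 25, 25, 20, 15, 15.
  120 → USB stick 1 (new)  [load 120/150]
  55 → USB stick 2 (new)  [load 55/150]
  55 → USB stick 2  [load 110/150]
  45 → USB stick 3 (new)  [load 45/150]
  45 → USB stick 3  [load 90/150]
  45 → USB stick 3  [load 135/150]
  30 → USB stick 1  [load 150/150]
  30 → USB stick 2  [load 140/150]
  30 → USB stick 4 (new)  [load 30/150]
  25 → USB stick 4  [load 55/150]
  25 → USB stick 4  [load 80/150]
  20 → USB stick 4  [load 100/150]
  15 → USB stick 3  [load 150/150]
  15 → USB stick 4  [load 115/150]
4 USB sticks opened.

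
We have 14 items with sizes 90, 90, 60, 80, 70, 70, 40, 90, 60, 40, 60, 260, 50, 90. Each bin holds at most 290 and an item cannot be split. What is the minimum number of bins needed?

Total = 260 + 90 + 90 + 90 + 90 + 80 + 70 + 70 + 60 + 60 + 60 + 50 + 40 + 40 = 1150.
Lower bound: ⌈1150/290⌉ = 4 bins.
A packing using 5 bins:
  bin 1: 260 = 260
  bin 2: 90 + 90 + 90 = 270
  bin 3: 90 + 80 + 70 + 50 = 290
  bin 4: 70 + 60 + 60 + 60 + 40 = 290
  bin 5: 40 = 40
No arrangement into 4 bins stays within capacity, so 5 is optimal.

5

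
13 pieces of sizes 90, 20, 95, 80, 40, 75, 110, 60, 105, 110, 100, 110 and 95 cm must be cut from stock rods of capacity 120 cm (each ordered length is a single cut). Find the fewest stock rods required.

Total = 110 + 110 + 110 + 105 + 100 + 95 + 95 + 90 + 80 + 75 + 60 + 40 + 20 = 1090 cm.
Lower bound: ⌈1090/120⌉ = 10 stock rods.
A packing using 11 stock rods:
  stock rod 1: 110 = 110
  stock rod 2: 110 = 110
  stock rod 3: 110 = 110
  stock rod 4: 105 = 105
  stock rod 5: 100 + 20 = 120
  stock rod 6: 95 = 95
  stock rod 7: 95 = 95
  stock rod 8: 90 = 90
  stock rod 9: 80 + 40 = 120
  stock rod 10: 75 = 75
  stock rod 11: 60 = 60
No arrangement into 10 stock rods stays within capacity, so 11 is optimal.

11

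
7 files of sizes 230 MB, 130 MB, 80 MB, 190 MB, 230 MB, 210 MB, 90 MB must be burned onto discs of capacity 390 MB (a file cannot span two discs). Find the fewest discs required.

Total = 230 + 230 + 210 + 190 + 130 + 90 + 80 = 1160 MB.
Lower bound: ⌈1160/390⌉ = 3 discs.
A packing using 4 discs:
  disc 1: 230 + 130 = 360
  disc 2: 230 + 90 = 320
  disc 3: 210 + 80 = 290
  disc 4: 190 = 190
No arrangement into 3 discs stays within capacity, so 4 is optimal.

4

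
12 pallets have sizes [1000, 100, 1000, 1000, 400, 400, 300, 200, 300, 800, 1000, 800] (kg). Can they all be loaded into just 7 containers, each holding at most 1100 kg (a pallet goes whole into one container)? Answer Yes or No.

Yes

A valid assignment using 7 containers:
  container 1: 1000 + 100 = 1100
  container 2: 1000 = 1000
  container 3: 1000 = 1000
  container 4: 1000 = 1000
  container 5: 800 + 300 = 1100
  container 6: 800 + 300 = 1100
  container 7: 400 + 400 + 200 = 1000
Every load is within 1100 kg, so 7 containers suffice.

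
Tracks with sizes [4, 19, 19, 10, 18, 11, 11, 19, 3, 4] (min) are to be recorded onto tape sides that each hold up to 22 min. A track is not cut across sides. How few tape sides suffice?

Total = 19 + 19 + 19 + 18 + 11 + 11 + 10 + 4 + 4 + 3 = 118 min.
Lower bound: ⌈118/22⌉ = 6 tape sides.
A packing using 6 tape sides:
  side 1: 19 + 3 = 22
  side 2: 19 = 19
  side 3: 19 = 19
  side 4: 18 + 4 = 22
  side 5: 11 + 11 = 22
  side 6: 10 + 4 = 14
This matches the lower bound, so 6 is optimal.

6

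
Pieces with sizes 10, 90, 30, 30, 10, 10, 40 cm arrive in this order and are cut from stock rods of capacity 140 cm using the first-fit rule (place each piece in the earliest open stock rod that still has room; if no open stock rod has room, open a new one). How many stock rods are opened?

  10 → stock rod 1 (new)  [load 10/140]
  90 → stock rod 1  [load 100/140]
  30 → stock rod 1  [load 130/140]
  30 → stock rod 2 (new)  [load 30/140]
  10 → stock rod 1  [load 140/140]
  10 → stock rod 2  [load 40/140]
  40 → stock rod 2  [load 80/140]
2 stock rods opened.

2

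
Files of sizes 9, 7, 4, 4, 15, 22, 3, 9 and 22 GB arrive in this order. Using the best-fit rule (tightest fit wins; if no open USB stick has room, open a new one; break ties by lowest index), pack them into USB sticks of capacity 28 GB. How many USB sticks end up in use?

  9 → USB stick 1 (new)  [load 9/28]
  7 → USB stick 1  [load 16/28]
  4 → USB stick 1  [load 20/28]
  4 → USB stick 1  [load 24/28]
  15 → USB stick 2 (new)  [load 15/28]
  22 → USB stick 3 (new)  [load 22/28]
  3 → USB stick 1  [load 27/28]
  9 → USB stick 2  [load 24/28]
  22 → USB stick 4 (new)  [load 22/28]
4 USB sticks opened.

4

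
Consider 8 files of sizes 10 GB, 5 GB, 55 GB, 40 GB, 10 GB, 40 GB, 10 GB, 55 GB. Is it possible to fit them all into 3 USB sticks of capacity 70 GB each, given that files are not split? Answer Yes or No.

No

Total = 225 GB; ⌈225/70⌉ = 4.
At least 4 USB sticks are required, but only 3 are allowed.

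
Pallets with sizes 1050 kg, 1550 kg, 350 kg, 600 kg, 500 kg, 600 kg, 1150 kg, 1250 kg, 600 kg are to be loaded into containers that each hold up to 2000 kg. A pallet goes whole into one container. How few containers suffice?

5

Total = 1550 + 1250 + 1150 + 1050 + 600 + 600 + 600 + 500 + 350 = 7650 kg.
Lower bound: ⌈7650/2000⌉ = 4 containers.
A packing using 5 containers:
  container 1: 1550 + 350 = 1900
  container 2: 1250 + 600 = 1850
  container 3: 1150 + 600 = 1750
  container 4: 1050 + 600 = 1650
  container 5: 500 = 500
No arrangement into 4 containers stays within capacity, so 5 is optimal.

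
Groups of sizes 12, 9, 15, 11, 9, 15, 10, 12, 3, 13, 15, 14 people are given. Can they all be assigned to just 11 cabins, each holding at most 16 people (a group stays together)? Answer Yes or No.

Yes

A valid assignment using 11 cabins:
  cabin 1: 15 = 15
  cabin 2: 15 = 15
  cabin 3: 15 = 15
  cabin 4: 14 = 14
  cabin 5: 13 + 3 = 16
  cabin 6: 12 = 12
  cabin 7: 12 = 12
  cabin 8: 11 = 11
  cabin 9: 10 = 10
  cabin 10: 9 = 9
  cabin 11: 9 = 9
Every load is within 16 people, so 11 cabins suffice.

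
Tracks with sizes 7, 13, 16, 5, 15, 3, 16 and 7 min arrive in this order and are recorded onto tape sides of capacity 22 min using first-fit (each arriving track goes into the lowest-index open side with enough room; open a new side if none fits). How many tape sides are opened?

  7 → side 1 (new)  [load 7/22]
  13 → side 1  [load 20/22]
  16 → side 2 (new)  [load 16/22]
  5 → side 2  [load 21/22]
  15 → side 3 (new)  [load 15/22]
  3 → side 3  [load 18/22]
  16 → side 4 (new)  [load 16/22]
  7 → side 5 (new)  [load 7/22]
5 tape sides opened.

5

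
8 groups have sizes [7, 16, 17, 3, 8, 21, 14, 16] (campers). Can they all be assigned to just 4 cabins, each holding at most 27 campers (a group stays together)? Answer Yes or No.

No

Total = 102 campers; ⌈102/27⌉ = 4.
5 groups each exceed half the capacity and cannot share a cabin, forcing at least 5 cabins.
At least 5 cabins are required, but only 4 are allowed.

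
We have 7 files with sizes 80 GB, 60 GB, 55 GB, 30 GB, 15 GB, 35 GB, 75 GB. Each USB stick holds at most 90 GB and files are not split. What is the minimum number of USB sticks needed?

Total = 80 + 75 + 60 + 55 + 35 + 30 + 15 = 350 GB.
Lower bound: ⌈350/90⌉ = 4 USB sticks.
A packing using 4 USB sticks:
  USB stick 1: 80 = 80
  USB stick 2: 75 + 15 = 90
  USB stick 3: 60 + 30 = 90
  USB stick 4: 55 + 35 = 90
This matches the lower bound, so 4 is optimal.

4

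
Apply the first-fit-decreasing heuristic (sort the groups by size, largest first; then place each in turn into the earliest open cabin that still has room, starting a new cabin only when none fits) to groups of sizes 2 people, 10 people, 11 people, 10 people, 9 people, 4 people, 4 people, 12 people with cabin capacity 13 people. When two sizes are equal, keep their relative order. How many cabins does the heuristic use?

Sorted descending: 12, 11, 10, 10, 9, 4, 4, 2.
  12 → cabin 1 (new)  [load 12/13]
  11 → cabin 2 (new)  [load 11/13]
  10 → cabin 3 (new)  [load 10/13]
  10 → cabin 4 (new)  [load 10/13]
  9 → cabin 5 (new)  [load 9/13]
  4 → cabin 5  [load 13/13]
  4 → cabin 6 (new)  [load 4/13]
  2 → cabin 2  [load 13/13]
6 cabins opened.

6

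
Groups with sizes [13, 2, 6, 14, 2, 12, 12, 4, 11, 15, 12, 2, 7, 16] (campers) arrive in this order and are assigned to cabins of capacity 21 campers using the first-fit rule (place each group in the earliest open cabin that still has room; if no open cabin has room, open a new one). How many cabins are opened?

  13 → cabin 1 (new)  [load 13/21]
  2 → cabin 1  [load 15/21]
  6 → cabin 1  [load 21/21]
  14 → cabin 2 (new)  [load 14/21]
  2 → cabin 2  [load 16/21]
  12 → cabin 3 (new)  [load 12/21]
  12 → cabin 4 (new)  [load 12/21]
  4 → cabin 2  [load 20/21]
  11 → cabin 5 (new)  [load 11/21]
  15 → cabin 6 (new)  [load 15/21]
  12 → cabin 7 (new)  [load 12/21]
  2 → cabin 3  [load 14/21]
  7 → cabin 3  [load 21/21]
  16 → cabin 8 (new)  [load 16/21]
8 cabins opened.

8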